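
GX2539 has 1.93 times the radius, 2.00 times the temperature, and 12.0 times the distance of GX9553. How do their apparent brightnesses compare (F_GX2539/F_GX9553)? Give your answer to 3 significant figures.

L_GX2539/L_GX9553 = (R_GX2539/R_GX9553)²(T_GX2539/T_GX9553)⁴ = (1.93)² × (2.00)⁴ = 59.60.
F_GX2539/F_GX9553 = (L_GX2539/L_GX9553)/(d_GX2539/d_GX9553)² = 59.60 / (12.0)² = 0.4139.

0.414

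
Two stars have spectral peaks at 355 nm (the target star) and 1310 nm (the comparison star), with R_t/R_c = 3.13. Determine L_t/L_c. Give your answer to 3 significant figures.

Wien's law gives T ∝ 1/λ_max, so T_t/T_c = λ_c/λ_t = 1310/355 = 3.690.
Then L ∝ R²T⁴ gives L_t/L_c = (3.13)² × (3.690)⁴ = 9.797 × 185.4 = 1817.

1.82×10^3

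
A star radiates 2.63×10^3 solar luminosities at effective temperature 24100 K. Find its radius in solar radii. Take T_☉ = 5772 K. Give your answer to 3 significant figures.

R/R_☉ = √(L/L_☉) / (T/T_☉)² = √(2.63×10^3) / (4.175)²
       = 51.28 / 17.43 = 2.942.

2.94 solar radii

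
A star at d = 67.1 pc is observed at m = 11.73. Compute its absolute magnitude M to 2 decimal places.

M = m − 5 log₁₀(d/10 pc) = 11.73 − 5 log₁₀(67.1/10)
  = 11.73 − 5 × 0.827 = 11.73 − 4.13 = 7.60.

7.60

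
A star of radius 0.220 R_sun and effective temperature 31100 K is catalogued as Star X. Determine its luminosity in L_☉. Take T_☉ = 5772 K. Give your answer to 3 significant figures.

40.8 L_☉

L/L_☉ = (R/R_☉)² (T/T_☉)⁴ = (0.220)² × (31100/5772)⁴
       = 0.04840 × (5.388)⁴ = 0.04840 × 842.8 = 40.79.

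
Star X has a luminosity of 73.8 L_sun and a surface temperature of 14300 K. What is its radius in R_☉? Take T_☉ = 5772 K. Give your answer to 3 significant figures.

1.40 R_☉

R/R_☉ = √(L/L_☉) / (T/T_☉)² = √(73.8) / (2.477)²
       = 8.591 / 6.138 = 1.400.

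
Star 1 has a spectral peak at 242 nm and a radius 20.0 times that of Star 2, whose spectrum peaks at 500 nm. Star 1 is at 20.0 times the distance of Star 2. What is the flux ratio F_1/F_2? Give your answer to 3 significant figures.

18.2

Wien's law: T_1/T_2 = λ_2/λ_1 = 500/242 = 2.066.
L_1/L_2 = (R_1/R_2)²(T_1/T_2)⁴ = (20.0)²(2.066)⁴ = 7289.
F_1/F_2 = (L_1/L_2)/(d_1/d_2)² = 7289/(20.0)² = 18.22.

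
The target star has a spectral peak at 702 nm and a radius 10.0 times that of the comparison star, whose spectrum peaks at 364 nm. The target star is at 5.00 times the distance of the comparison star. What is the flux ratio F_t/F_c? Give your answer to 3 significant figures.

0.289

Wien's law: T_t/T_c = λ_c/λ_t = 364/702 = 0.5185.
L_t/L_c = (R_t/R_c)²(T_t/T_c)⁴ = (10.0)²(0.5185)⁴ = 7.229.
F_t/F_c = (L_t/L_c)/(d_t/d_c)² = 7.229/(5.00)² = 0.2891.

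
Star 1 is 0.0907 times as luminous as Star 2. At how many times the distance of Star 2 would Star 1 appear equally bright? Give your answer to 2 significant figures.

Equal flux requires L_1/d_1² = L_2/d_2², so d_1/d_2 = √(L_1/L_2)
= √(0.0907) = 0.3012.

0.30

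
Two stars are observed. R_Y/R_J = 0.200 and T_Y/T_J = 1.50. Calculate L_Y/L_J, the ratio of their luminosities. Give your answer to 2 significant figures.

0.20

From the Stefan–Boltzmann law, L ∝ R²T⁴, so
L_Y/L_J = (R_Y/R_J)² (T_Y/T_J)⁴ = (0.200)² × (1.50)⁴ = 0.04000 × 5.062 = 0.2025.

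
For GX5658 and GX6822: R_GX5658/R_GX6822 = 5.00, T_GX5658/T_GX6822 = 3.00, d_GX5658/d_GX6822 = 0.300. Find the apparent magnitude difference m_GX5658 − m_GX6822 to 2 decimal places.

-10.88

L_GX5658/L_GX6822 = (5.00)²(3.00)⁴ = 2025.
F_GX5658/F_GX6822 = (L_GX5658/L_GX6822)/(d_GX5658/d_GX6822)² = 2025/0.09000 = 2.250×10^4.
m_GX5658 − m_GX6822 = −2.5 log₁₀(2.250×10^4) = -10.88.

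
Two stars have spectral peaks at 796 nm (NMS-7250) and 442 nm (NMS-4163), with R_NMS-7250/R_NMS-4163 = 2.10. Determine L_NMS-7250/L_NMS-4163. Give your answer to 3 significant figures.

0.419

Wien's law gives T ∝ 1/λ_max, so T_NMS-7250/T_NMS-4163 = λ_NMS-4163/λ_NMS-7250 = 442/796 = 0.5553.
Then L ∝ R²T⁴ gives L_NMS-7250/L_NMS-4163 = (2.10)² × (0.5553)⁴ = 4.410 × 0.09507 = 0.4193.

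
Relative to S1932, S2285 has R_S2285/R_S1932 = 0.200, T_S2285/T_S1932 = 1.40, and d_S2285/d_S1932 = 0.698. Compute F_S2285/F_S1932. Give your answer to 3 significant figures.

L_S2285/L_S1932 = (R_S2285/R_S1932)²(T_S2285/T_S1932)⁴ = (0.200)² × (1.40)⁴ = 0.1537.
F_S2285/F_S1932 = (L_S2285/L_S1932)/(d_S2285/d_S1932)² = 0.1537 / (0.698)² = 0.3154.

0.315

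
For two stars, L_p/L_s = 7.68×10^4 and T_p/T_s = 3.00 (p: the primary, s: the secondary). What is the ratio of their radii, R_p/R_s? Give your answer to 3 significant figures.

30.8

L ∝ R²T⁴ gives R ∝ √L / T², so
R_p/R_s = √(7.68×10^4) / (3.00)² = 277.1 / 9.000 = 30.79.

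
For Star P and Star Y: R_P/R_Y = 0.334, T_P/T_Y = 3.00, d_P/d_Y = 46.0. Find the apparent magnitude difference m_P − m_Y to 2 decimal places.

5.92

L_P/L_Y = (0.334)²(3.00)⁴ = 9.036.
F_P/F_Y = (L_P/L_Y)/(d_P/d_Y)² = 9.036/2116 = 0.004270.
m_P − m_Y = −2.5 log₁₀(0.004270) = 5.92.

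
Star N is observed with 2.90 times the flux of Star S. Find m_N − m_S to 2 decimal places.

-1.16

m_N − m_S = −2.5 log₁₀(F_N/F_S) = −2.5 log₁₀(2.90) = −2.5 × (0.462) = -1.156.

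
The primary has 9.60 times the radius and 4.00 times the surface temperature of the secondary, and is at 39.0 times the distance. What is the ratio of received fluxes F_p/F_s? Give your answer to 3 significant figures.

L_p/L_s = (R_p/R_s)²(T_p/T_s)⁴ = (9.60)² × (4.00)⁴ = 2.359×10^4.
F_p/F_s = (L_p/L_s)/(d_p/d_s)² = 2.359×10^4 / (39.0)² = 15.51.

15.5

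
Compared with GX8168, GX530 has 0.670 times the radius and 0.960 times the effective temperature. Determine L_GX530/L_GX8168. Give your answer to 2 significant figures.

0.38

From the Stefan–Boltzmann law, L ∝ R²T⁴, so
L_GX530/L_GX8168 = (R_GX530/R_GX8168)² (T_GX530/T_GX8168)⁴ = (0.670)² × (0.960)⁴ = 0.4489 × 0.8493 = 0.3813.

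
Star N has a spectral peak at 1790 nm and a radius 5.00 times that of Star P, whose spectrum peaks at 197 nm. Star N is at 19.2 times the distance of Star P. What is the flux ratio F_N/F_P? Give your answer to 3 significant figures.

Wien's law: T_N/T_P = λ_P/λ_N = 197/1790 = 0.1101.
L_N/L_P = (R_N/R_P)²(T_N/T_P)⁴ = (5.00)²(0.1101)⁴ = 0.003668.
F_N/F_P = (L_N/L_P)/(d_N/d_P)² = 0.003668/(19.2)² = 9.949×10^-6.

9.95×10^-6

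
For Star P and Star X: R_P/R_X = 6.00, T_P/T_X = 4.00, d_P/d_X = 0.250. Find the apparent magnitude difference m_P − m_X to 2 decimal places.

L_P/L_X = (6.00)²(4.00)⁴ = 9216.
F_P/F_X = (L_P/L_X)/(d_P/d_X)² = 9216/0.06250 = 1.475×10^5.
m_P − m_X = −2.5 log₁₀(1.475×10^5) = -12.92.

-12.92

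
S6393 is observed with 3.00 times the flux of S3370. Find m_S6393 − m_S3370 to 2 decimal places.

-1.19

m_S6393 − m_S3370 = −2.5 log₁₀(F_S6393/F_S3370) = −2.5 log₁₀(3.00) = −2.5 × (0.477) = -1.193.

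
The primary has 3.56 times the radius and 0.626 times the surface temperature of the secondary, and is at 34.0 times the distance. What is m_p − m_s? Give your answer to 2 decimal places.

6.93

L_p/L_s = (3.56)²(0.626)⁴ = 1.946.
F_p/F_s = (L_p/L_s)/(d_p/d_s)² = 1.946/1156 = 0.001684.
m_p − m_s = −2.5 log₁₀(0.001684) = 6.93.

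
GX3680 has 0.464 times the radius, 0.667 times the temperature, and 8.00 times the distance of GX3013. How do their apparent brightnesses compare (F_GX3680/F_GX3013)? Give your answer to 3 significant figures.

6.66×10^-4

L_GX3680/L_GX3013 = (R_GX3680/R_GX3013)²(T_GX3680/T_GX3013)⁴ = (0.464)² × (0.667)⁴ = 0.04261.
F_GX3680/F_GX3013 = (L_GX3680/L_GX3013)/(d_GX3680/d_GX3013)² = 0.04261 / (8.00)² = 6.658×10^-4.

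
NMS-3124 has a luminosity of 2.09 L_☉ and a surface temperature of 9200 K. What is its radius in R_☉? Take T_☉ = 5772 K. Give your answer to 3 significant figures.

R/R_☉ = √(L/L_☉) / (T/T_☉)² = √(2.09) / (1.594)²
       = 1.446 / 2.541 = 0.5690.

0.569 R_☉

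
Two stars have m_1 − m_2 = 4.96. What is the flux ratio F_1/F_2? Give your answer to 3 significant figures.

0.0104

F_1/F_2 = 10^(−(m_1 − m_2)/2.5) = 10^(-4.96/2.5) = 10^-1.984 = 0.01038.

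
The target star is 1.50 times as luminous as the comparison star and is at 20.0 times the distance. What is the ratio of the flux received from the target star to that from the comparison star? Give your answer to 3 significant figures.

0.00375

F = L/(4πd²), so F_t/F_c = (L_t/L_c) / (d_t/d_c)²
= 1.50 / (20.0)² = 1.50 / 400.0 = 0.003750.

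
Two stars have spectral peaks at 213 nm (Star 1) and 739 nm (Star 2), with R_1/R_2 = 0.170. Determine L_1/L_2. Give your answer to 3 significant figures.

Wien's law gives T ∝ 1/λ_max, so T_1/T_2 = λ_2/λ_1 = 739/213 = 3.469.
Then L ∝ R²T⁴ gives L_1/L_2 = (0.170)² × (3.469)⁴ = 0.02890 × 144.9 = 4.188.

4.19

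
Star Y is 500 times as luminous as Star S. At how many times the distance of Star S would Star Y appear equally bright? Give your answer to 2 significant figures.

Equal flux requires L_Y/d_Y² = L_S/d_S², so d_Y/d_S = √(L_Y/L_S)
= √(500) = 22.36.

22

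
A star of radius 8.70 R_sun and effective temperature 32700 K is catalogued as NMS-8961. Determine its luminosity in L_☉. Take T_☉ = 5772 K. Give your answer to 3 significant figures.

7.80×10^4 L_☉

L/L_☉ = (R/R_☉)² (T/T_☉)⁴ = (8.70)² × (32700/5772)⁴
       = 75.69 × (5.665)⁴ = 75.69 × 1030 = 7.797×10^4.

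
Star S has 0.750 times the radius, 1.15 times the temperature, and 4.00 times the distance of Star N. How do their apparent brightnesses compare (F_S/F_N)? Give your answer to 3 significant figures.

0.0615

L_S/L_N = (R_S/R_N)²(T_S/T_N)⁴ = (0.750)² × (1.15)⁴ = 0.9838.
F_S/F_N = (L_S/L_N)/(d_S/d_N)² = 0.9838 / (4.00)² = 0.06149.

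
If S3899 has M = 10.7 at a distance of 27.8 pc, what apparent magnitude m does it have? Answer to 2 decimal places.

12.92

m = M + 5 log₁₀(d/10 pc) = 10.7 + 5 log₁₀(27.8/10)
  = 10.7 + 5 × 0.444 = 10.7 + 2.22 = 12.92.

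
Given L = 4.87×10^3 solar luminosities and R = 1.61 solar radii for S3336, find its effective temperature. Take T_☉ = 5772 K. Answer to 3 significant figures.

3.80×10^4 K

T/T_☉ = (L/L_☉)^(1/4) / (R/R_☉)^(1/2)
T = 5772 × (4.87×10^3)^(1/4) / √(1.61) = 5772 × 8.354 / 1.269 = 3.800×10^4 K.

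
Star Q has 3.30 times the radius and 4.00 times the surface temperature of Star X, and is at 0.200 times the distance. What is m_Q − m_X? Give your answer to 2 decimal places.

L_Q/L_X = (3.30)²(4.00)⁴ = 2788.
F_Q/F_X = (L_Q/L_X)/(d_Q/d_X)² = 2788/0.04000 = 6.970×10^4.
m_Q − m_X = −2.5 log₁₀(6.970×10^4) = -12.11.

-12.11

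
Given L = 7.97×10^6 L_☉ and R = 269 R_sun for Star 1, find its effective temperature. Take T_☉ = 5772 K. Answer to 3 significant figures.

T/T_☉ = (L/L_☉)^(1/4) / (R/R_☉)^(1/2)
T = 5772 × (7.97×10^6)^(1/4) / √(269) = 5772 × 53.13 / 16.40 = 1.870×10^4 K.

1.87×10^4 K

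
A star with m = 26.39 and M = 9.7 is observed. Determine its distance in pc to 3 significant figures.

m − M = 5 log₁₀(d/10 pc)
26.39 − (9.7) = 16.69 = 5 log₁₀(d/10)
d = 10 × 10^(16.69/5) = 10 × 10^3.338 = 2.178×10^4 pc.

2.18×10^4 pc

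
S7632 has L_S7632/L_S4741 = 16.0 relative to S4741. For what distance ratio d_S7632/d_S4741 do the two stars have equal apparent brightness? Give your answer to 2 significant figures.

4.0

Equal flux requires L_S7632/d_S7632² = L_S4741/d_S4741², so d_S7632/d_S4741 = √(L_S7632/L_S4741)
= √(16.0) = 4.000.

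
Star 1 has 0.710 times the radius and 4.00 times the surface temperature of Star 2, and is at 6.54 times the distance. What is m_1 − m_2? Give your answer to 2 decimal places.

L_1/L_2 = (0.710)²(4.00)⁴ = 129.0.
F_1/F_2 = (L_1/L_2)/(d_1/d_2)² = 129.0/42.77 = 3.017.
m_1 − m_2 = −2.5 log₁₀(3.017) = -1.20.

-1.20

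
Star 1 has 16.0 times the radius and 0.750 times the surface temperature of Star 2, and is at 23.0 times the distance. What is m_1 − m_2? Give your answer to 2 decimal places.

L_1/L_2 = (16.0)²(0.750)⁴ = 81.00.
F_1/F_2 = (L_1/L_2)/(d_1/d_2)² = 81.00/529.0 = 0.1531.
m_1 − m_2 = −2.5 log₁₀(0.1531) = 2.04.

2.04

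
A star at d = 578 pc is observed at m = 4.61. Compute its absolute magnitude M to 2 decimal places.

M = m − 5 log₁₀(d/10 pc) = 4.61 − 5 log₁₀(578/10)
  = 4.61 − 5 × 1.762 = 4.61 − 8.81 = -4.20.

-4.20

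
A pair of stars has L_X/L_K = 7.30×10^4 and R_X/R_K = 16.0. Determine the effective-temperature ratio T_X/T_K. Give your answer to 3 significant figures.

4.11

L ∝ R²T⁴ gives T ∝ (L/R²)^(1/4), so
T_X/T_K = (7.30×10^4 / 16.0²)^(1/4) = (285.2)^(1/4) = 4.109.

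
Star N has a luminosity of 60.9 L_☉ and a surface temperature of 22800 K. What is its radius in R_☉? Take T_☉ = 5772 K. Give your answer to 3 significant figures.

R/R_☉ = √(L/L_☉) / (T/T_☉)² = √(60.9) / (3.950)²
       = 7.804 / 15.60 = 0.5001.

0.500 R_☉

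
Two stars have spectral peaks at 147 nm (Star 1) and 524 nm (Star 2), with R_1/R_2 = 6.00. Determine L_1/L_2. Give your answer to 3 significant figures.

Wien's law gives T ∝ 1/λ_max, so T_1/T_2 = λ_2/λ_1 = 524/147 = 3.565.
Then L ∝ R²T⁴ gives L_1/L_2 = (6.00)² × (3.565)⁴ = 36.00 × 161.5 = 5812.

5.81×10^3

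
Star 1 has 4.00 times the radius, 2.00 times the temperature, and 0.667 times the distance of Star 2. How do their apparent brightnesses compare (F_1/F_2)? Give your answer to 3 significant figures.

L_1/L_2 = (R_1/R_2)²(T_1/T_2)⁴ = (4.00)² × (2.00)⁴ = 256.0.
F_1/F_2 = (L_1/L_2)/(d_1/d_2)² = 256.0 / (0.667)² = 575.4.

575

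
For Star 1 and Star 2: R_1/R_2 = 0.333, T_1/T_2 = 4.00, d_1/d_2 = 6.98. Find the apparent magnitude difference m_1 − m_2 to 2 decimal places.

L_1/L_2 = (0.333)²(4.00)⁴ = 28.39.
F_1/F_2 = (L_1/L_2)/(d_1/d_2)² = 28.39/48.72 = 0.5827.
m_1 − m_2 = −2.5 log₁₀(0.5827) = 0.59.

0.59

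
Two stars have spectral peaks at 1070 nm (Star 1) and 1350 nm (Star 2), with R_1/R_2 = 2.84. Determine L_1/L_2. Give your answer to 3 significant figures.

20.4

Wien's law gives T ∝ 1/λ_max, so T_1/T_2 = λ_2/λ_1 = 1350/1070 = 1.262.
Then L ∝ R²T⁴ gives L_1/L_2 = (2.84)² × (1.262)⁴ = 8.066 × 2.534 = 20.44.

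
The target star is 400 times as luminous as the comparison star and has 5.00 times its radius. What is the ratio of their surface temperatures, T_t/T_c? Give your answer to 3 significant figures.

2.00

L ∝ R²T⁴ gives T ∝ (L/R²)^(1/4), so
T_t/T_c = (400 / 5.00²)^(1/4) = (16.00)^(1/4) = 2.000.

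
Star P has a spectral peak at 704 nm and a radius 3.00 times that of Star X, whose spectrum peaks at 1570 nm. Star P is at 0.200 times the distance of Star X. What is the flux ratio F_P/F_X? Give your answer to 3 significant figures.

Wien's law: T_P/T_X = λ_X/λ_P = 1570/704 = 2.230.
L_P/L_X = (R_P/R_X)²(T_P/T_X)⁴ = (3.00)²(2.230)⁴ = 222.6.
F_P/F_X = (L_P/L_X)/(d_P/d_X)² = 222.6/(0.200)² = 5565.

5.57×10^3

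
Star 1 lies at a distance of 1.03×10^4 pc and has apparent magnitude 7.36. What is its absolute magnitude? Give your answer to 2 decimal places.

-7.70

M = m − 5 log₁₀(d/10 pc) = 7.36 − 5 log₁₀(1.03×10^4/10)
  = 7.36 − 5 × 3.013 = 7.36 − 15.06 = -7.70.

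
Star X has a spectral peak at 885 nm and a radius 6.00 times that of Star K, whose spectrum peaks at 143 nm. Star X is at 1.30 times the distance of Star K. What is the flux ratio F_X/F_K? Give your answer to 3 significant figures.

Wien's law: T_X/T_K = λ_K/λ_X = 143/885 = 0.1616.
L_X/L_K = (R_X/R_K)²(T_X/T_K)⁴ = (6.00)²(0.1616)⁴ = 0.02454.
F_X/F_K = (L_X/L_K)/(d_X/d_K)² = 0.02454/(1.30)² = 0.01452.

0.0145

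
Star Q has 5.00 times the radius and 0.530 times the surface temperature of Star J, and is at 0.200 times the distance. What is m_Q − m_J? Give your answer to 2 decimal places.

-4.23

L_Q/L_J = (5.00)²(0.530)⁴ = 1.973.
F_Q/F_J = (L_Q/L_J)/(d_Q/d_J)² = 1.973/0.04000 = 49.32.
m_Q − m_J = −2.5 log₁₀(49.32) = -4.23.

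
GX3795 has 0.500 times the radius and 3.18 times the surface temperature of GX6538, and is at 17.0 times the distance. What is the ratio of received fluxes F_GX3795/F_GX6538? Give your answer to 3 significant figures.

0.0885

L_GX3795/L_GX6538 = (R_GX3795/R_GX6538)²(T_GX3795/T_GX6538)⁴ = (0.500)² × (3.18)⁴ = 25.57.
F_GX3795/F_GX6538 = (L_GX3795/L_GX6538)/(d_GX3795/d_GX6538)² = 25.57 / (17.0)² = 0.08846.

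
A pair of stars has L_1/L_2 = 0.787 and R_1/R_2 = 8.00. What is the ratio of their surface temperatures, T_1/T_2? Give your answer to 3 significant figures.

L ∝ R²T⁴ gives T ∝ (L/R²)^(1/4), so
T_1/T_2 = (0.787 / 8.00²)^(1/4) = (0.01230)^(1/4) = 0.3330.

0.333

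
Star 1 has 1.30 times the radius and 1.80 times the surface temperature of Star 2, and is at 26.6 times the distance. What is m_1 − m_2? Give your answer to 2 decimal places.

L_1/L_2 = (1.30)²(1.80)⁴ = 17.74.
F_1/F_2 = (L_1/L_2)/(d_1/d_2)² = 17.74/707.6 = 0.02507.
m_1 − m_2 = −2.5 log₁₀(0.02507) = 4.00.

4.00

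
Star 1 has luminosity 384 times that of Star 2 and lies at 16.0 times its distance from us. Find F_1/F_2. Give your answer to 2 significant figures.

F = L/(4πd²), so F_1/F_2 = (L_1/L_2) / (d_1/d_2)²
= 384 / (16.0)² = 384 / 256.0 = 1.500.

1.5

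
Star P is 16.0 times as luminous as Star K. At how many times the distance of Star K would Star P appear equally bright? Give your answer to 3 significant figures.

Equal flux requires L_P/d_P² = L_K/d_K², so d_P/d_K = √(L_P/L_K)
= √(16.0) = 4.000.

4.00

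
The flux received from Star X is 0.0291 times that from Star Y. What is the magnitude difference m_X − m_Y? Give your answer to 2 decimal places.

3.84

m_X − m_Y = −2.5 log₁₀(F_X/F_Y) = −2.5 log₁₀(0.0291) = −2.5 × (-1.536) = 3.840.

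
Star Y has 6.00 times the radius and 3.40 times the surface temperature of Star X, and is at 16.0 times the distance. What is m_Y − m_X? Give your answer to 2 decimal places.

L_Y/L_X = (6.00)²(3.40)⁴ = 4811.
F_Y/F_X = (L_Y/L_X)/(d_Y/d_X)² = 4811/256.0 = 18.79.
m_Y − m_X = −2.5 log₁₀(18.79) = -3.18.

-3.18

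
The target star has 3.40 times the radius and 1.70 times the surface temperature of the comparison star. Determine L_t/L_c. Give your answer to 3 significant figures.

From the Stefan–Boltzmann law, L ∝ R²T⁴, so
L_t/L_c = (R_t/R_c)² (T_t/T_c)⁴ = (3.40)² × (1.70)⁴ = 11.56 × 8.352 = 96.55.

96.6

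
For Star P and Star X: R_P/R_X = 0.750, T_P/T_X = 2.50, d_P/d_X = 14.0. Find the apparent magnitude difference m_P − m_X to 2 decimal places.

2.38

L_P/L_X = (0.750)²(2.50)⁴ = 21.97.
F_P/F_X = (L_P/L_X)/(d_P/d_X)² = 21.97/196.0 = 0.1121.
m_P − m_X = −2.5 log₁₀(0.1121) = 2.38.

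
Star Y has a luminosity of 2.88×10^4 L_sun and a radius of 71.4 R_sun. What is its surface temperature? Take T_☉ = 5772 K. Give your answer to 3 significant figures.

8.90×10^3 K

T/T_☉ = (L/L_☉)^(1/4) / (R/R_☉)^(1/2)
T = 5772 × (2.88×10^4)^(1/4) / √(71.4) = 5772 × 13.03 / 8.450 = 8899 K.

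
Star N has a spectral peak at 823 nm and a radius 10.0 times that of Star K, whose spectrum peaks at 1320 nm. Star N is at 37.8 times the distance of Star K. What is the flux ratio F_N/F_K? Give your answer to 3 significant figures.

0.463

Wien's law: T_N/T_K = λ_K/λ_N = 1320/823 = 1.604.
L_N/L_K = (R_N/R_K)²(T_N/T_K)⁴ = (10.0)²(1.604)⁴ = 661.8.
F_N/F_K = (L_N/L_K)/(d_N/d_K)² = 661.8/(37.8)² = 0.4631.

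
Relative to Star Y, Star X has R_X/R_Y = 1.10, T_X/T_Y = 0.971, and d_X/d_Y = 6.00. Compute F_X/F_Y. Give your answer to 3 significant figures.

L_X/L_Y = (R_X/R_Y)²(T_X/T_Y)⁴ = (1.10)² × (0.971)⁴ = 1.076.
F_X/F_Y = (L_X/L_Y)/(d_X/d_Y)² = 1.076 / (6.00)² = 0.02988.

0.0299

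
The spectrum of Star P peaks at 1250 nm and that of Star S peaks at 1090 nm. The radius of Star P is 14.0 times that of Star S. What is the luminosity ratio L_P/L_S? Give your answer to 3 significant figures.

Wien's law gives T ∝ 1/λ_max, so T_P/T_S = λ_S/λ_P = 1090/1250 = 0.8720.
Then L ∝ R²T⁴ gives L_P/L_S = (14.0)² × (0.8720)⁴ = 196.0 × 0.5782 = 113.3.

113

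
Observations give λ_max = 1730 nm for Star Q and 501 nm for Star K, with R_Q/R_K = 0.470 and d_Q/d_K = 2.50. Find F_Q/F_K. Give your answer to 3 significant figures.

Wien's law: T_Q/T_K = λ_K/λ_Q = 501/1730 = 0.2896.
L_Q/L_K = (R_Q/R_K)²(T_Q/T_K)⁴ = (0.470)²(0.2896)⁴ = 0.001554.
F_Q/F_K = (L_Q/L_K)/(d_Q/d_K)² = 0.001554/(2.50)² = 2.486×10^-4.

2.49×10^-4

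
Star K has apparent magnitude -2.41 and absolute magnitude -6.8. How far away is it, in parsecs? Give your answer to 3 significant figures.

75.5 pc

m − M = 5 log₁₀(d/10 pc)
-2.41 − (-6.8) = 4.39 = 5 log₁₀(d/10)
d = 10 × 10^(4.39/5) = 10 × 10^0.878 = 75.51 pc.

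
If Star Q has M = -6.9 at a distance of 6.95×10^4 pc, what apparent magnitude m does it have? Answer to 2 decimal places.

m = M + 5 log₁₀(d/10 pc) = -6.9 + 5 log₁₀(6.95×10^4/10)
  = -6.9 + 5 × 3.842 = -6.9 + 19.21 = 12.31.

12.31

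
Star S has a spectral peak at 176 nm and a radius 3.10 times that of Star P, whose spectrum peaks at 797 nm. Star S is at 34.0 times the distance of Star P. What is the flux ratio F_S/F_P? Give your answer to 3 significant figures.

3.50

Wien's law: T_S/T_P = λ_P/λ_S = 797/176 = 4.528.
L_S/L_P = (R_S/R_P)²(T_S/T_P)⁴ = (3.10)²(4.528)⁴ = 4041.
F_S/F_P = (L_S/L_P)/(d_S/d_P)² = 4041/(34.0)² = 3.496.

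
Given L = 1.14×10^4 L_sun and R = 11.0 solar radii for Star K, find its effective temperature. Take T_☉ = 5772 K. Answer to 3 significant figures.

1.80×10^4 K

T/T_☉ = (L/L_☉)^(1/4) / (R/R_☉)^(1/2)
T = 5772 × (1.14×10^4)^(1/4) / √(11.0) = 5772 × 10.33 / 3.317 = 1.798×10^4 K.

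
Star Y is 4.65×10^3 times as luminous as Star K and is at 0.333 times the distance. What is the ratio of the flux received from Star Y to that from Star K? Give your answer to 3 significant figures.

4.19×10^4

F = L/(4πd²), so F_Y/F_K = (L_Y/L_K) / (d_Y/d_K)²
= 4.65×10^3 / (0.333)² = 4.65×10^3 / 0.1109 = 4.193×10^4.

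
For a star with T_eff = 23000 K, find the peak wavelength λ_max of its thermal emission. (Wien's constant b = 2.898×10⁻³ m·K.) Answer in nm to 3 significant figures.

λ_max = b/T = 2.898×10⁻³ / 23000 = 1.26×10^-7 m = 126.0 nm.

126 nm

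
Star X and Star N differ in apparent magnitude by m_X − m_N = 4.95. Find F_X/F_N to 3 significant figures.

0.0105

F_X/F_N = 10^(−(m_X − m_N)/2.5) = 10^(-4.95/2.5) = 10^-1.980 = 0.01047.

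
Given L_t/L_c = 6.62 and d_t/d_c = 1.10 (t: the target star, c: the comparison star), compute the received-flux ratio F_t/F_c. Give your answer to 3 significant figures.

5.47

F = L/(4πd²), so F_t/F_c = (L_t/L_c) / (d_t/d_c)²
= 6.62 / (1.10)² = 6.62 / 1.210 = 5.471.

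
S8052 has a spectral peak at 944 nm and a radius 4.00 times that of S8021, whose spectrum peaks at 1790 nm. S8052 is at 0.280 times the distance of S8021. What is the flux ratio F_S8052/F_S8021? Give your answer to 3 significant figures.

2.64×10^3

Wien's law: T_S8052/T_S8021 = λ_S8021/λ_S8052 = 1790/944 = 1.896.
L_S8052/L_S8021 = (R_S8052/R_S8021)²(T_S8052/T_S8021)⁴ = (4.00)²(1.896)⁴ = 206.8.
F_S8052/F_S8021 = (L_S8052/L_S8021)/(d_S8052/d_S8021)² = 206.8/(0.280)² = 2638.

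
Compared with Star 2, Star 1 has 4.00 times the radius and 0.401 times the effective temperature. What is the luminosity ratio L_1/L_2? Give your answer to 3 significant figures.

From the Stefan–Boltzmann law, L ∝ R²T⁴, so
L_1/L_2 = (R_1/R_2)² (T_1/T_2)⁴ = (4.00)² × (0.401)⁴ = 16.00 × 0.02586 = 0.4137.

0.414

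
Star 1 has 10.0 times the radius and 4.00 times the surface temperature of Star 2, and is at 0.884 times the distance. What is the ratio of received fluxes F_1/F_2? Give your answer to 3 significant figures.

3.28×10^4

L_1/L_2 = (R_1/R_2)²(T_1/T_2)⁴ = (10.0)² × (4.00)⁴ = 2.560×10^4.
F_1/F_2 = (L_1/L_2)/(d_1/d_2)² = 2.560×10^4 / (0.884)² = 3.276×10^4.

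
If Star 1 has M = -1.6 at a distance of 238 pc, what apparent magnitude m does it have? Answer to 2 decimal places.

5.28

m = M + 5 log₁₀(d/10 pc) = -1.6 + 5 log₁₀(238/10)
  = -1.6 + 5 × 1.377 = -1.6 + 6.88 = 5.28.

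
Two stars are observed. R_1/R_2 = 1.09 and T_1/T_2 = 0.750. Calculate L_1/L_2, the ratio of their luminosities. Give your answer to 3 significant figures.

From the Stefan–Boltzmann law, L ∝ R²T⁴, so
L_1/L_2 = (R_1/R_2)² (T_1/T_2)⁴ = (1.09)² × (0.750)⁴ = 1.188 × 0.3164 = 0.3759.

0.376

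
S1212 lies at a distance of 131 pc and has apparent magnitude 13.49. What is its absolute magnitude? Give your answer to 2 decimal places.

7.90

M = m − 5 log₁₀(d/10 pc) = 13.49 − 5 log₁₀(131/10)
  = 13.49 − 5 × 1.117 = 13.49 − 5.59 = 7.90.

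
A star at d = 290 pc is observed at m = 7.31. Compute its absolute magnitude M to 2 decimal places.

-0.00

M = m − 5 log₁₀(d/10 pc) = 7.31 − 5 log₁₀(290/10)
  = 7.31 − 5 × 1.462 = 7.31 − 7.31 = -0.00.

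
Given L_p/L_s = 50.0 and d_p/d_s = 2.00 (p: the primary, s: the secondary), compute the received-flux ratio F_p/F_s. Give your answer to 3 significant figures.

12.5

F = L/(4πd²), so F_p/F_s = (L_p/L_s) / (d_p/d_s)²
= 50.0 / (2.00)² = 50.0 / 4.000 = 12.50.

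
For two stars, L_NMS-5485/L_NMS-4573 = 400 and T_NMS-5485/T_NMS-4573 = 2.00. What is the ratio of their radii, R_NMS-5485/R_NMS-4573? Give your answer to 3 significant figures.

5.00

L ∝ R²T⁴ gives R ∝ √L / T², so
R_NMS-5485/R_NMS-4573 = √(400) / (2.00)² = 20.00 / 4.000 = 5.000.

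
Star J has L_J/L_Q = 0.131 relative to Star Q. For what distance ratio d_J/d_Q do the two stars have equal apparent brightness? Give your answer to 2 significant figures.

0.36

Equal flux requires L_J/d_J² = L_Q/d_Q², so d_J/d_Q = √(L_J/L_Q)
= √(0.131) = 0.3619.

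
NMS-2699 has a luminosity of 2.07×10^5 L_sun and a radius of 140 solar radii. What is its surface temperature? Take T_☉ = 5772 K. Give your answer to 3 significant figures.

1.04×10^4 K

T/T_☉ = (L/L_☉)^(1/4) / (R/R_☉)^(1/2)
T = 5772 × (2.07×10^5)^(1/4) / √(140) = 5772 × 21.33 / 11.83 = 1.041×10^4 K.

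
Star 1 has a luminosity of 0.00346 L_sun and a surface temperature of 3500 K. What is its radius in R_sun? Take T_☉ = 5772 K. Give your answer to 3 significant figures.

R/R_☉ = √(L/L_☉) / (T/T_☉)² = √(0.00346) / (0.6064)²
       = 0.05882 / 0.3677 = 0.1600.

0.160 R_sun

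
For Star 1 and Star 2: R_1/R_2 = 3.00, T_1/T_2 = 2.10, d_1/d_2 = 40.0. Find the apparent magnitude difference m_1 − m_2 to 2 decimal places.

L_1/L_2 = (3.00)²(2.10)⁴ = 175.0.
F_1/F_2 = (L_1/L_2)/(d_1/d_2)² = 175.0/1600 = 0.1094.
m_1 − m_2 = −2.5 log₁₀(0.1094) = 2.40.

2.40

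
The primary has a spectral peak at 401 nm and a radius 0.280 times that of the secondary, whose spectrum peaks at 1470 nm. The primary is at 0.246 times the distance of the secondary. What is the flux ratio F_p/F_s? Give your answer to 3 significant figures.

Wien's law: T_p/T_s = λ_s/λ_p = 1470/401 = 3.666.
L_p/L_s = (R_p/R_s)²(T_p/T_s)⁴ = (0.280)²(3.666)⁴ = 14.16.
F_p/F_s = (L_p/L_s)/(d_p/d_s)² = 14.16/(0.246)² = 234.0.

234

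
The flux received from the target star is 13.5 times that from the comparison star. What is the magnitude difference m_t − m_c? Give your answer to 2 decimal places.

m_t − m_c = −2.5 log₁₀(F_t/F_c) = −2.5 log₁₀(13.5) = −2.5 × (1.130) = -2.826.

-2.83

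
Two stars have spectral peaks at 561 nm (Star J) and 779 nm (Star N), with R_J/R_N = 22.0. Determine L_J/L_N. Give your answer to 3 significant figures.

Wien's law gives T ∝ 1/λ_max, so T_J/T_N = λ_N/λ_J = 779/561 = 1.389.
Then L ∝ R²T⁴ gives L_J/L_N = (22.0)² × (1.389)⁴ = 484.0 × 3.718 = 1799.

1.80×10^3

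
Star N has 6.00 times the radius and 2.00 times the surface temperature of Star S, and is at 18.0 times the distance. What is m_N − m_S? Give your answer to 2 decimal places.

L_N/L_S = (6.00)²(2.00)⁴ = 576.0.
F_N/F_S = (L_N/L_S)/(d_N/d_S)² = 576.0/324.0 = 1.778.
m_N − m_S = −2.5 log₁₀(1.778) = -0.62.

-0.62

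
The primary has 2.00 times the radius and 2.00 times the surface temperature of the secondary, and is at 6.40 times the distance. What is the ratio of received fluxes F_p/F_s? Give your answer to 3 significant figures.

1.56

L_p/L_s = (R_p/R_s)²(T_p/T_s)⁴ = (2.00)² × (2.00)⁴ = 64.00.
F_p/F_s = (L_p/L_s)/(d_p/d_s)² = 64.00 / (6.40)² = 1.562.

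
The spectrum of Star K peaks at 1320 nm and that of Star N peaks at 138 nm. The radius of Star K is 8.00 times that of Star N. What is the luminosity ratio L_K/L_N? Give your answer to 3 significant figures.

0.00765

Wien's law gives T ∝ 1/λ_max, so T_K/T_N = λ_N/λ_K = 138/1320 = 0.1045.
Then L ∝ R²T⁴ gives L_K/L_N = (8.00)² × (0.1045)⁴ = 64.00 × 1.195×10^-4 = 0.007645.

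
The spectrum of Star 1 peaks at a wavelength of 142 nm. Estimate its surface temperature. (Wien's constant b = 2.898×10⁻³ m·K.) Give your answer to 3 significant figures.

T = b/λ_max = 2.898×10⁻³ / (142×10⁻⁹) = 2.041×10^4 K.

2.04×10^4 K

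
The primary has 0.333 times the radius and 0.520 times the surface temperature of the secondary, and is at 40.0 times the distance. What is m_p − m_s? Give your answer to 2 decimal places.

13.24

L_p/L_s = (0.333)²(0.520)⁴ = 0.008108.
F_p/F_s = (L_p/L_s)/(d_p/d_s)² = 0.008108/1600 = 5.067×10^-6.
m_p − m_s = −2.5 log₁₀(5.067×10^-6) = 13.24.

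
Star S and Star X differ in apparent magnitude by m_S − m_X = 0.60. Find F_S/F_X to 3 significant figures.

0.575

F_S/F_X = 10^(−(m_S − m_X)/2.5) = 10^(-0.60/2.5) = 10^-0.240 = 0.5754.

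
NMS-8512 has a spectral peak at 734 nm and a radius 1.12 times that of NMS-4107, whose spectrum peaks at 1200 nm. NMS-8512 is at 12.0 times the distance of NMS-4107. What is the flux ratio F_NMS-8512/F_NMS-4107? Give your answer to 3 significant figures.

0.0622

Wien's law: T_NMS-8512/T_NMS-4107 = λ_NMS-4107/λ_NMS-8512 = 1200/734 = 1.635.
L_NMS-8512/L_NMS-4107 = (R_NMS-8512/R_NMS-4107)²(T_NMS-8512/T_NMS-4107)⁴ = (1.12)²(1.635)⁴ = 8.961.
F_NMS-8512/F_NMS-4107 = (L_NMS-8512/L_NMS-4107)/(d_NMS-8512/d_NMS-4107)² = 8.961/(12.0)² = 0.06223.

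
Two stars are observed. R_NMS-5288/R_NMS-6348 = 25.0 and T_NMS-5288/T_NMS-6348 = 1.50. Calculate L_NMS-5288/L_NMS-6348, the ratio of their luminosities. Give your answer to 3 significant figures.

From the Stefan–Boltzmann law, L ∝ R²T⁴, so
L_NMS-5288/L_NMS-6348 = (R_NMS-5288/R_NMS-6348)² (T_NMS-5288/T_NMS-6348)⁴ = (25.0)² × (1.50)⁴ = 625.0 × 5.062 = 3164.

3.16×10^3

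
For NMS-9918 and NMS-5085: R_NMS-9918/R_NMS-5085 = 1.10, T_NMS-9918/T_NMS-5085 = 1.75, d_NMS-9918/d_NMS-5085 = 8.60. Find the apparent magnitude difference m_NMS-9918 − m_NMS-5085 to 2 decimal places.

L_NMS-9918/L_NMS-5085 = (1.10)²(1.75)⁴ = 11.35.
F_NMS-9918/F_NMS-5085 = (L_NMS-9918/L_NMS-5085)/(d_NMS-9918/d_NMS-5085)² = 11.35/73.96 = 0.1534.
m_NMS-9918 − m_NMS-5085 = −2.5 log₁₀(0.1534) = 2.04.

2.04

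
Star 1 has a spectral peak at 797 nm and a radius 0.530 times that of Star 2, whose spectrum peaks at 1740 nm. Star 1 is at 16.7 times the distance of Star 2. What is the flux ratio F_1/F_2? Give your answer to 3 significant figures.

0.0229

Wien's law: T_1/T_2 = λ_2/λ_1 = 1740/797 = 2.183.
L_1/L_2 = (R_1/R_2)²(T_1/T_2)⁴ = (0.530)²(2.183)⁴ = 6.381.
F_1/F_2 = (L_1/L_2)/(d_1/d_2)² = 6.381/(16.7)² = 0.02288.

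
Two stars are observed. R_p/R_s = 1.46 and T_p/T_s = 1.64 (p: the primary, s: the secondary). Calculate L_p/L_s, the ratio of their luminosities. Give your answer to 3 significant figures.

From the Stefan–Boltzmann law, L ∝ R²T⁴, so
L_p/L_s = (R_p/R_s)² (T_p/T_s)⁴ = (1.46)² × (1.64)⁴ = 2.132 × 7.234 = 15.42.

15.4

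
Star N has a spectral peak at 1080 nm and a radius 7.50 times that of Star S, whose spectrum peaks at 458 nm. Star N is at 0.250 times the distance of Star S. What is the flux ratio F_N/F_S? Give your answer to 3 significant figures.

29.1

Wien's law: T_N/T_S = λ_S/λ_N = 458/1080 = 0.4241.
L_N/L_S = (R_N/R_S)²(T_N/T_S)⁴ = (7.50)²(0.4241)⁴ = 1.819.
F_N/F_S = (L_N/L_S)/(d_N/d_S)² = 1.819/(0.250)² = 29.11.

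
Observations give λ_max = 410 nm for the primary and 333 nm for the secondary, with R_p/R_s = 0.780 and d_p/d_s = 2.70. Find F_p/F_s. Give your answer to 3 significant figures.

Wien's law: T_p/T_s = λ_s/λ_p = 333/410 = 0.8122.
L_p/L_s = (R_p/R_s)²(T_p/T_s)⁴ = (0.780)²(0.8122)⁴ = 0.2647.
F_p/F_s = (L_p/L_s)/(d_p/d_s)² = 0.2647/(2.70)² = 0.03632.

0.0363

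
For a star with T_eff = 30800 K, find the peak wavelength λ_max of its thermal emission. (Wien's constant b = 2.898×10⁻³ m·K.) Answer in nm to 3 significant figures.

λ_max = b/T = 2.898×10⁻³ / 30800 = 9.41×10^-8 m = 94.09 nm.

94.1 nm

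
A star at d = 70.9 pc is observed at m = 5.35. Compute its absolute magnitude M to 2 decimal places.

M = m − 5 log₁₀(d/10 pc) = 5.35 − 5 log₁₀(70.9/10)
  = 5.35 − 5 × 0.851 = 5.35 − 4.25 = 1.10.

1.10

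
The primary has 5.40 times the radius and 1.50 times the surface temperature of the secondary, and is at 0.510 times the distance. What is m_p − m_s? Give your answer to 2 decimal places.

L_p/L_s = (5.40)²(1.50)⁴ = 147.6.
F_p/F_s = (L_p/L_s)/(d_p/d_s)² = 147.6/0.2601 = 567.6.
m_p − m_s = −2.5 log₁₀(567.6) = -6.89.

-6.89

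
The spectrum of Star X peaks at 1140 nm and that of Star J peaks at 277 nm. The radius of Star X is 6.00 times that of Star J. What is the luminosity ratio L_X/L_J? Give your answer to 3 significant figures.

0.125

Wien's law gives T ∝ 1/λ_max, so T_X/T_J = λ_J/λ_X = 277/1140 = 0.2430.
Then L ∝ R²T⁴ gives L_X/L_J = (6.00)² × (0.2430)⁴ = 36.00 × 0.003486 = 0.1255.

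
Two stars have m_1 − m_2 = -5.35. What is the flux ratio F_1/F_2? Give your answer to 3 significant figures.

138

F_1/F_2 = 10^(−(m_1 − m_2)/2.5) = 10^(5.35/2.5) = 10^2.140 = 138.0.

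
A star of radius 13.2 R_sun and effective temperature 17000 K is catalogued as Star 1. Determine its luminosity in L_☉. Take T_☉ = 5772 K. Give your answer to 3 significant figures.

1.31×10^4 L_☉

L/L_☉ = (R/R_☉)² (T/T_☉)⁴ = (13.2)² × (17000/5772)⁴
       = 174.2 × (2.945)⁴ = 174.2 × 75.25 = 1.311×10^4.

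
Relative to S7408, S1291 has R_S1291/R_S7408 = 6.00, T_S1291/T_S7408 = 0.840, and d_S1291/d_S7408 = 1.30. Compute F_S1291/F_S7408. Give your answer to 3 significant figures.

10.6

L_S1291/L_S7408 = (R_S1291/R_S7408)²(T_S1291/T_S7408)⁴ = (6.00)² × (0.840)⁴ = 17.92.
F_S1291/F_S7408 = (L_S1291/L_S7408)/(d_S1291/d_S7408)² = 17.92 / (1.30)² = 10.61.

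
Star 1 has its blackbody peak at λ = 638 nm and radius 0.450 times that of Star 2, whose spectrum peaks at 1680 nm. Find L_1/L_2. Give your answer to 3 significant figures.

Wien's law gives T ∝ 1/λ_max, so T_1/T_2 = λ_2/λ_1 = 1680/638 = 2.633.
Then L ∝ R²T⁴ gives L_1/L_2 = (0.450)² × (2.633)⁴ = 0.2025 × 48.08 = 9.736.

9.74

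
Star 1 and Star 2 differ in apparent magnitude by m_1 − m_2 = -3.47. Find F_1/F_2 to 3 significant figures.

F_1/F_2 = 10^(−(m_1 − m_2)/2.5) = 10^(3.47/2.5) = 10^1.388 = 24.43.

24.4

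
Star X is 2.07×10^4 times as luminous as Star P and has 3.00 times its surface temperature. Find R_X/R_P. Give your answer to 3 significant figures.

16.0

L ∝ R²T⁴ gives R ∝ √L / T², so
R_X/R_P = √(2.07×10^4) / (3.00)² = 143.9 / 9.000 = 15.99.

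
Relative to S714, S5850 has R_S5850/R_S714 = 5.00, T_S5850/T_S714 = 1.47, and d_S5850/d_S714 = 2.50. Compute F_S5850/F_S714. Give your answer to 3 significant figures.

18.7

L_S5850/L_S714 = (R_S5850/R_S714)²(T_S5850/T_S714)⁴ = (5.00)² × (1.47)⁴ = 116.7.
F_S5850/F_S714 = (L_S5850/L_S714)/(d_S5850/d_S714)² = 116.7 / (2.50)² = 18.68.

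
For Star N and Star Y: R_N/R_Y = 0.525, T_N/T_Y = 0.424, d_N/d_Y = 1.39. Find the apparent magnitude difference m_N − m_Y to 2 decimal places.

5.84

L_N/L_Y = (0.525)²(0.424)⁴ = 0.008908.
F_N/F_Y = (L_N/L_Y)/(d_N/d_Y)² = 0.008908/1.932 = 0.004611.
m_N − m_Y = −2.5 log₁₀(0.004611) = 5.84.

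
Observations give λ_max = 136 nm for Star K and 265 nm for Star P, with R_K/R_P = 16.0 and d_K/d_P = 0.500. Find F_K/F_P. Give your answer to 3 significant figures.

1.48×10^4

Wien's law: T_K/T_P = λ_P/λ_K = 265/136 = 1.949.
L_K/L_P = (R_K/R_P)²(T_K/T_P)⁴ = (16.0)²(1.949)⁴ = 3690.
F_K/F_P = (L_K/L_P)/(d_K/d_P)² = 3690/(0.500)² = 1.476×10^4.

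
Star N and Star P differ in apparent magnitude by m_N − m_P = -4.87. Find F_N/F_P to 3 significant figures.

F_N/F_P = 10^(−(m_N − m_P)/2.5) = 10^(4.87/2.5) = 10^1.948 = 88.72.

88.7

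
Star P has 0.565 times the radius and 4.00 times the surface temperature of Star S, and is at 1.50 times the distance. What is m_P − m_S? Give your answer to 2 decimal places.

-3.90

L_P/L_S = (0.565)²(4.00)⁴ = 81.72.
F_P/F_S = (L_P/L_S)/(d_P/d_S)² = 81.72/2.250 = 36.32.
m_P − m_S = −2.5 log₁₀(36.32) = -3.90.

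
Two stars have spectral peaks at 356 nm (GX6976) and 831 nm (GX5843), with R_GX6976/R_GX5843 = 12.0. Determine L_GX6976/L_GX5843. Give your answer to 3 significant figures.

Wien's law gives T ∝ 1/λ_max, so T_GX6976/T_GX5843 = λ_GX5843/λ_GX6976 = 831/356 = 2.334.
Then L ∝ R²T⁴ gives L_GX6976/L_GX5843 = (12.0)² × (2.334)⁴ = 144.0 × 29.69 = 4275.

4.28×10^3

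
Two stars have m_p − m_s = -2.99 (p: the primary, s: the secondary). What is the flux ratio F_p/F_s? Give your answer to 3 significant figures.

15.7

F_p/F_s = 10^(−(m_p − m_s)/2.5) = 10^(2.99/2.5) = 10^1.196 = 15.70.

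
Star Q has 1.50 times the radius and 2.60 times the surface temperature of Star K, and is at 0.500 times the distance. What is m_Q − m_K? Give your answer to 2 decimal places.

L_Q/L_K = (1.50)²(2.60)⁴ = 102.8.
F_Q/F_K = (L_Q/L_K)/(d_Q/d_K)² = 102.8/0.2500 = 411.3.
m_Q − m_K = −2.5 log₁₀(411.3) = -6.54.

-6.54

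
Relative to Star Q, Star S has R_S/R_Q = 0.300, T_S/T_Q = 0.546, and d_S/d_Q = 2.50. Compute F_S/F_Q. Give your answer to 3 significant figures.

L_S/L_Q = (R_S/R_Q)²(T_S/T_Q)⁴ = (0.300)² × (0.546)⁴ = 0.007999.
F_S/F_Q = (L_S/L_Q)/(d_S/d_Q)² = 0.007999 / (2.50)² = 0.001280.

0.00128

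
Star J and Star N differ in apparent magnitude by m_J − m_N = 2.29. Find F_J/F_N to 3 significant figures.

F_J/F_N = 10^(−(m_J − m_N)/2.5) = 10^(-2.29/2.5) = 10^-0.916 = 0.1213.

0.121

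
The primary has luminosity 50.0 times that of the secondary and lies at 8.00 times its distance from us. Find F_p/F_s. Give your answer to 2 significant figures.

F = L/(4πd²), so F_p/F_s = (L_p/L_s) / (d_p/d_s)²
= 50.0 / (8.00)² = 50.0 / 64.00 = 0.7812.

0.78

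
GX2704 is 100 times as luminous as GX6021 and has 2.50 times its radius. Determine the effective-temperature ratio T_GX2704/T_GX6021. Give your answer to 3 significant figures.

2.00

L ∝ R²T⁴ gives T ∝ (L/R²)^(1/4), so
T_GX2704/T_GX6021 = (100 / 2.50²)^(1/4) = (16.00)^(1/4) = 2.000.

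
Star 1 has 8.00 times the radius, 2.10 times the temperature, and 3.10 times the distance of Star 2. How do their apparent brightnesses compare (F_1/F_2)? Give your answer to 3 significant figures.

130

L_1/L_2 = (R_1/R_2)²(T_1/T_2)⁴ = (8.00)² × (2.10)⁴ = 1245.
F_1/F_2 = (L_1/L_2)/(d_1/d_2)² = 1245 / (3.10)² = 129.5.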